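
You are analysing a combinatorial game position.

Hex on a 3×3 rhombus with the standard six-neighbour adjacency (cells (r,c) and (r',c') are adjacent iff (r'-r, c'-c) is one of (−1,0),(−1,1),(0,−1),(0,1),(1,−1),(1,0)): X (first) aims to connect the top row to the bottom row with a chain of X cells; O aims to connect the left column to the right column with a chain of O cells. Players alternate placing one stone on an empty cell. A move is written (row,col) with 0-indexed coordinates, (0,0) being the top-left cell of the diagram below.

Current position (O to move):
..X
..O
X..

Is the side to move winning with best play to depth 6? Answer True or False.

O winning at [..X/..O/X..]: False

ply 1, O at ..X/..O/X.. | (0,0)=-1→O.X/..O/X..*; (0,1)=-1→.OX/..O/X..; (1,0)=-1→..X/O.O/X..; (1,1)=-1→..X/.OO/X..; (2,1)=-1→..X/..O/XO.; (2,2)=-1→..X/..O/X.O
ply 2, X at O.X/..O/X.. | (0,1)=+1→OXX/..O/X..*; (1,0)=+1→O.X/X.O/X..; (1,1)=+1→O.X/.XO/X..; (2,1)=-1→O.X/..O/XX.; (2,2)=-1→O.X/..O/X.X
ply 3, O at OXX/..O/X.. | (1,0)=-1→OXX/O.O/X..*; (1,1)=-1→OXX/.OO/X..; (2,1)=-1→OXX/..O/XO.; (2,2)=-1→OXX/..O/X.O
ply 4, X at OXX/O.O/X.. | (1,1)=+1→OXX/OXO/X..*; (2,1)=-1→OXX/O.O/XX.; (2,2)=-1→OXX/O.O/X.X
ply 5: OXX/OXO/X.. is terminal -1 (O); from ..X/..O/X.. depth 6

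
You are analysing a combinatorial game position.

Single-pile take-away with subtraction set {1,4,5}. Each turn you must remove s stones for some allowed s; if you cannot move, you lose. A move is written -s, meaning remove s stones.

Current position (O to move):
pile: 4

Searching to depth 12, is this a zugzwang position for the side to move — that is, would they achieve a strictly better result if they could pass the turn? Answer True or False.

[4] O move#1: -1:-1/3, -4:+1/0*
[0] end (terminal -1, X#2); searched 4 to 12
pass branch (X moves first from the same position):
  | [4] X move#1: -1:-1/3, -4:+1/0*
  | [0] end (terminal -1, O#2); searched 4 to 12
O moving scores +1; O passing scores -1

zugzwang(4, O) = False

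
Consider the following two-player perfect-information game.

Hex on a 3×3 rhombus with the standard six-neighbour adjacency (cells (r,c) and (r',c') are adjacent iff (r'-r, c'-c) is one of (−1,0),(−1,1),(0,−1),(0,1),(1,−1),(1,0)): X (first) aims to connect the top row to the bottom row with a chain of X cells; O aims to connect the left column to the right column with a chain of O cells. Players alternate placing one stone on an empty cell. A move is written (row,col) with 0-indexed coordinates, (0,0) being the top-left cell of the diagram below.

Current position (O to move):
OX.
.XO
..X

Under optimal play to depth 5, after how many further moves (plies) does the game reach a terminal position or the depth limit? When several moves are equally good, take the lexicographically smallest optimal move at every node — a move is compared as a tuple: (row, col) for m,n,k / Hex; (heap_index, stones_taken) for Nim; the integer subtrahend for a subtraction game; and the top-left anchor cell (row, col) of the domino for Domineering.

[OX./.XO/..X] O move#1: (0,2):-1/OXO/.XO/..X*, (1,0):-1/OX./OXO/..X, (2,0):-1/OX./.XO/O.X, (2,1):-1/OX./.XO/.OX
[OXO/.XO/..X] X move#2: (1,0):+1/OXO/XXO/..X*, (2,0):+1/OXO/.XO/X.X, (2,1):+1/OXO/.XO/.XX
[OXO/XXO/..X] O move#3: (2,0):-1/OXO/XXO/O.X*, (2,1):-1/OXO/XXO/.OX
[OXO/XXO/O.X] X move#4: (2,1):+1/OXO/XXO/OXX*
[OXO/XXO/OXX] end (terminal -1, O#5); searched OX./.XO/..X to 5

PV length from [OX./.XO/..X]: 4 plies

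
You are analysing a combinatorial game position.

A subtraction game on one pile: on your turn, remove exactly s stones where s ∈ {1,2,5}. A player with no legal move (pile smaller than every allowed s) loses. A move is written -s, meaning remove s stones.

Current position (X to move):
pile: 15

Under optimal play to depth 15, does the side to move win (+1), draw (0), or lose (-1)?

p1 X@[15]: -1[14]-1* -2[13]-1 -5[10]-1
p2 O@[14]: -1[13]-1 -2[12]+1* -5[9]+1
p3 X@[12]: -1[11]-1* -2[10]-1 -5[7]-1
p4 O@[11]: -1[10]-1 -2[9]+1* -5[6]+1
p5 X@[9]: -1[8]-1* -2[7]-1 -5[4]-1
p6 O@[8]: -1[7]-1 -2[6]+1* -5[3]+1
p7 X@[6]: -1[5]-1* -2[4]-1 -5[1]-1
p8 O@[5]: -1[4]-1 -2[3]+1* -5[0]+1
p9 X@[3]: -1[2]-1* -2[1]-1
p10 O@[2]: -1[1]-1 -2[0]+1*
p11 X@[0] terminal -1; root [15] d15

value(15, X) = -1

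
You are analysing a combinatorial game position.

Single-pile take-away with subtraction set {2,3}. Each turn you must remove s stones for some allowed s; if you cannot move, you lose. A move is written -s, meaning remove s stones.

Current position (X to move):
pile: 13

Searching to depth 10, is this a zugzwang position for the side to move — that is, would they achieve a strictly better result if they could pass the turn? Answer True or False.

[13] X move#1: -2:+1/11*, -3:+1/10
[11] O move#2: -2:-1/9*, -3:-1/8
[9] X move#3: -2:-1/7, -3:+1/6*
[6] O move#4: -2:-1/4*, -3:-1/3
[4] X move#5: -2:-1/2, -3:+1/1*
[1] end (terminal -1, O#6); searched 13 to 10
if X skipped the turn, O would face:
~ [13] O move#1: -2:+1/11*, -3:+1/10
~ [11] X move#2: -2:-1/9*, -3:-1/8
~ [9] O move#3: -2:-1/7, -3:+1/6*
~ [6] X move#4: -2:-1/4*, -3:-1/3
~ [4] O move#5: -2:-1/2, -3:+1/1*
~ [1] end (terminal -1, X#6); searched 13 to 10
compare (X): move=+1 vs pass=-1

zugzwang(13, X) = False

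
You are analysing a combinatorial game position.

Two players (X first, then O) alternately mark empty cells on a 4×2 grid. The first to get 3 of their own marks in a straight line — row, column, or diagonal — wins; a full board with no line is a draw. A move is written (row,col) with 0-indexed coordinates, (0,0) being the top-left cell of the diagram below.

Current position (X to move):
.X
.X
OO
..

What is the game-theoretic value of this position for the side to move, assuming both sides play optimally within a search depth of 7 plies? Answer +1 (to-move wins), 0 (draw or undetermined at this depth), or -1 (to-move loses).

ply 1, X at .X/.X/OO/.. | (0,0)=+0→XX/.X/OO/..*; (1,0)=+0→.X/XX/OO/..; (3,0)=+0→.X/.X/OO/X.; (3,1)=-1→.X/.X/OO/.X
ply 2, O at XX/.X/OO/.. | (1,0)=+0→XX/OX/OO/..*; (3,0)=+0→XX/.X/OO/O.; (3,1)=+0→XX/.X/OO/.O
ply 3, X at XX/OX/OO/.. | (3,0)=+0→XX/OX/OO/X.*; (3,1)=-1→XX/OX/OO/.X
ply 4, O at XX/OX/OO/X. | (3,1)=+0→XX/OX/OO/XO*
ply 5: XX/OX/OO/XO is terminal +0 (X); from .X/.X/OO/.. depth 7

value(.X/.X/OO/.., X) = 0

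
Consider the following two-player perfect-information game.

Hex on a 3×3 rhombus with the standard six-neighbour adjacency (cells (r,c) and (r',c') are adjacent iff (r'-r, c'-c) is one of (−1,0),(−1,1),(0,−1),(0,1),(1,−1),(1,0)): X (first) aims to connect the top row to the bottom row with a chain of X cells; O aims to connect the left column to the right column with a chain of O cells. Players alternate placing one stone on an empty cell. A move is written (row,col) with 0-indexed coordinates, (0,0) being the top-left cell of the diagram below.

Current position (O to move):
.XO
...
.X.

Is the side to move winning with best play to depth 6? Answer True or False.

p1 O@[.XO/.../.X.]: (0,0)[OXO/.../.X.]-1 (1,0)[.XO/O../.X.]-1 (1,1)[.XO/.O./.X.]+1* (1,2)[.XO/..O/.X.]-1 (2,0)[.XO/.../OX.]-1 (2,2)[.XO/.../.XO]-1
p2 X@[.XO/.O./.X.]: (0,0)[XXO/.O./.X.]-1* (1,0)[.XO/XO./.X.]-1 (1,2)[.XO/.OX/.X.]-1 (2,0)[.XO/.O./XX.]-1 (2,2)[.XO/.O./.XX]-1
p3 O@[XXO/.O./.X.]: (1,0)[XXO/OO./.X.]+1* (1,2)[XXO/.OO/.X.]+1 (2,0)[XXO/.O./OX.]+1 (2,2)[XXO/.O./.XO]+1
p4 X@[XXO/OO./.X.] terminal -1; root [.XO/.../.X.] d6

O winning at [.XO/.../.X.]: True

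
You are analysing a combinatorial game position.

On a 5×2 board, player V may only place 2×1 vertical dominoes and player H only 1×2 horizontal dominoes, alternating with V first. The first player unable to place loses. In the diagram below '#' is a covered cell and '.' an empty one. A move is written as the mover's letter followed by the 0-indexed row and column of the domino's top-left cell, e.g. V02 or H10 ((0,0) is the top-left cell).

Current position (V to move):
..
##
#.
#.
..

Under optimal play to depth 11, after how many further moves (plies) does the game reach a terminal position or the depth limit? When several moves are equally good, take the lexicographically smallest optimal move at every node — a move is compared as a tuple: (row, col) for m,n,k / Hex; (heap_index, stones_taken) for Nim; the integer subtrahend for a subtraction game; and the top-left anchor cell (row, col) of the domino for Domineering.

[../##/#./#./..] V move#1: V21:-1/../##/##/##/..*, V31:-1/../##/#./##/.#
[../##/##/##/..] H move#2: H00:+1/##/##/##/##/..*, H40:+1/../##/##/##/##
[##/##/##/##/..] end (terminal -1, V#3); searched ../##/#./#./.. to 11

PV length from [../##/#./#./..]: 2 plies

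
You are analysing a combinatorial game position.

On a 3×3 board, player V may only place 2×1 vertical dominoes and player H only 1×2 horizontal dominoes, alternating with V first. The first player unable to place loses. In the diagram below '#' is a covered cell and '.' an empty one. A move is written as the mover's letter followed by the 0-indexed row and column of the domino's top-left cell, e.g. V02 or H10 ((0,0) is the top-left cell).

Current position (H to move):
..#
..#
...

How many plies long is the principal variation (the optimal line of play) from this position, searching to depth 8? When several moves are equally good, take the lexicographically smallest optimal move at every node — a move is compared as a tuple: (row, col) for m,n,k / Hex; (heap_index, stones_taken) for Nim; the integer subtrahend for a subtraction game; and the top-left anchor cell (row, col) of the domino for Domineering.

PV length from [..#/..#/...]: 1 ply

p1 H@[..#/..#/...]: H00[###/..#/...]-1 H10[..#/###/...]+1* H20[..#/..#/##.]-1 H21[..#/..#/.##]-1
p2 V@[..#/###/...] terminal -1; root [..#/..#/...] d8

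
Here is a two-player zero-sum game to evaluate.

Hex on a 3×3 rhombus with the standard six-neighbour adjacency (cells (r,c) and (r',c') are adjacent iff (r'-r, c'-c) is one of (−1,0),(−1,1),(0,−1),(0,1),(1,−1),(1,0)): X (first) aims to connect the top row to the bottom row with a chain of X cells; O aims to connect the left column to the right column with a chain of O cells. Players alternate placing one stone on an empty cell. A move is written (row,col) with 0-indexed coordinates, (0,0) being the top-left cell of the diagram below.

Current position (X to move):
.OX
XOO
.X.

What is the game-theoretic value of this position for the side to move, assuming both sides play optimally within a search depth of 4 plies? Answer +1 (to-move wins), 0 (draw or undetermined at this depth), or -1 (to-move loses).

value(.OX/XOO/.X., X) = -1

p1 X@[.OX/XOO/.X.]: (0,0)[XOX/XOO/.X.]-1* (2,0)[.OX/XOO/XX.]-1 (2,2)[.OX/XOO/.XX]-1
p2 O@[XOX/XOO/.X.]: (2,0)[XOX/XOO/OX.]+1* (2,2)[XOX/XOO/.XO]-1
p3 X@[XOX/XOO/OX.] terminal -1; root [.OX/XOO/.X.] d4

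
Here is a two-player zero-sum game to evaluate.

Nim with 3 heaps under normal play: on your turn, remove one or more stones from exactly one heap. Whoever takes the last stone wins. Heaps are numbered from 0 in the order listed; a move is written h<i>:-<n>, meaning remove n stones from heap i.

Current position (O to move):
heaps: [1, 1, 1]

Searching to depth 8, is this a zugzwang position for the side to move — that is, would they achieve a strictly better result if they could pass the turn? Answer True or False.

[(1,1,1)] O move#1: h0:-1:+1/(0,1,1)*, h1:-1:+1/(1,0,1), h2:-1:+1/(1,1,0)
[(0,1,1)] X move#2: h1:-1:-1/(0,0,1)*, h2:-1:-1/(0,1,0)
[(0,0,1)] O move#3: h2:-1:+1/(0,0,0)*
[(0,0,0)] end (terminal -1, X#4); searched (1,1,1) to 8
suppose O passes — search the same position with X to move:
pass> [(1,1,1)] X move#1: h0:-1:+1/(0,1,1)*, h1:-1:+1/(1,0,1), h2:-1:+1/(1,1,0)
pass> [(0,1,1)] O move#2: h1:-1:-1/(0,0,1)*, h2:-1:-1/(0,1,0)
pass> [(0,0,1)] X move#3: h2:-1:+1/(0,0,0)*
pass> [(0,0,0)] end (terminal -1, O#4); searched (1,1,1) to 8
for O: play +1, pass -1

zugzwang((1,1,1), O) = False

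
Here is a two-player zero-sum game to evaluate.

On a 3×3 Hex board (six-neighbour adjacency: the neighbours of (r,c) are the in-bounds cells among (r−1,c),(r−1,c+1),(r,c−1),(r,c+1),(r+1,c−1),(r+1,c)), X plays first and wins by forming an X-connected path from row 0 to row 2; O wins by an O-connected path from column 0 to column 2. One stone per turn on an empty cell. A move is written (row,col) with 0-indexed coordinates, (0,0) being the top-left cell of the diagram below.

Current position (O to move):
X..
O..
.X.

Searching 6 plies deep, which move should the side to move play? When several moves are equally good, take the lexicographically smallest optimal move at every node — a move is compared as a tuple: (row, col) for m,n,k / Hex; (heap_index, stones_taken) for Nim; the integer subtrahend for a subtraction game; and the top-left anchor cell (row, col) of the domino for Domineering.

O's best at [X../O../.X.]: (0,2)

p1 O@[X../O../.X.]: (0,1)[XO./O../.X.]-1 (0,2)[X.O/O../.X.]+1* (1,1)[X../OO./.X.]+1 (1,2)[X../O.O/.X.]-1 (2,0)[X../O../OX.]-1 (2,2)[X../O../.XO]-1
p2 X@[X.O/O../.X.]: (0,1)[XXO/O../.X.]-1* (1,1)[X.O/OX./.X.]-1 (1,2)[X.O/O.X/.X.]-1 (2,0)[X.O/O../XX.]-1 (2,2)[X.O/O../.XX]-1
p3 O@[XXO/O../.X.]: (1,1)[XXO/OO./.X.]+1* (1,2)[XXO/O.O/.X.]-1 (2,0)[XXO/O../OX.]-1 (2,2)[XXO/O../.XO]-1
p4 X@[XXO/OO./.X.] terminal -1; root [X../O../.X.] d6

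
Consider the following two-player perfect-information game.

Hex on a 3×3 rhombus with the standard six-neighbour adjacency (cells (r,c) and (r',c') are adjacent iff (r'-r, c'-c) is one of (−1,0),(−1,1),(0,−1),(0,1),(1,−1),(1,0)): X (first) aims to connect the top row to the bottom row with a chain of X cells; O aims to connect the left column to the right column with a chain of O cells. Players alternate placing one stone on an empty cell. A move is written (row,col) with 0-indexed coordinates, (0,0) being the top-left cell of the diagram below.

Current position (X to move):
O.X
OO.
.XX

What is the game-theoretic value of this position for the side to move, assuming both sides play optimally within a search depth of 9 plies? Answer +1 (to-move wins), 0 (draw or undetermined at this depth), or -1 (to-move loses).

ply 1, X at O.X/OO./.XX | (0,1)=-1→OXX/OO./.XX; (1,2)=+1→O.X/OOX/.XX*; (2,0)=-1→O.X/OO./XXX
ply 2: O.X/OOX/.XX is terminal -1 (O); from O.X/OO./.XX depth 9

value(O.X/OO./.XX, X) = +1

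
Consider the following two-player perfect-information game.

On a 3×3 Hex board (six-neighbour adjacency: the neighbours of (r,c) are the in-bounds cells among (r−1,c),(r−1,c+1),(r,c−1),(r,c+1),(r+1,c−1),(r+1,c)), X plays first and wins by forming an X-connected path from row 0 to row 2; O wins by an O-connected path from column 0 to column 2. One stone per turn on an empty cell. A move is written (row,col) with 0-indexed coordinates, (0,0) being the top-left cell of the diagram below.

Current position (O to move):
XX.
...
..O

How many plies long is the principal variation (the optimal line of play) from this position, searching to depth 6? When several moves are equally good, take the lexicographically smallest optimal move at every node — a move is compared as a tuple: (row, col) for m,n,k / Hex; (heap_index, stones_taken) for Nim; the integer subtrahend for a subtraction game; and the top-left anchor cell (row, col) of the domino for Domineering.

PV length from [XX./.../..O]: 5 plies

p1 O@[XX./.../..O]: (0,2)[XXO/.../..O]-1 (1,0)[XX./O../..O]-1 (1,1)[XX./.O./..O]+1* (1,2)[XX./..O/..O]-1 (2,0)[XX./.../O.O]+1 (2,1)[XX./.../.OO]-1
p2 X@[XX./.O./..O]: (0,2)[XXX/.O./..O]-1* (1,0)[XX./XO./..O]-1 (1,2)[XX./.OX/..O]-1 (2,0)[XX./.O./X.O]-1 (2,1)[XX./.O./.XO]-1
p3 O@[XXX/.O./..O]: (1,0)[XXX/OO./..O]+1* (1,2)[XXX/.OO/..O]+1 (2,0)[XXX/.O./O.O]+1 (2,1)[XXX/.O./.OO]+1
p4 X@[XXX/OO./..O]: (1,2)[XXX/OOX/..O]-1* (2,0)[XXX/OO./X.O]-1 (2,1)[XXX/OO./.XO]-1
p5 O@[XXX/OOX/..O]: (2,0)[XXX/OOX/O.O]-1 (2,1)[XXX/OOX/.OO]+1*
p6 X@[XXX/OOX/.OO] terminal -1; root [XX./.../..O] d6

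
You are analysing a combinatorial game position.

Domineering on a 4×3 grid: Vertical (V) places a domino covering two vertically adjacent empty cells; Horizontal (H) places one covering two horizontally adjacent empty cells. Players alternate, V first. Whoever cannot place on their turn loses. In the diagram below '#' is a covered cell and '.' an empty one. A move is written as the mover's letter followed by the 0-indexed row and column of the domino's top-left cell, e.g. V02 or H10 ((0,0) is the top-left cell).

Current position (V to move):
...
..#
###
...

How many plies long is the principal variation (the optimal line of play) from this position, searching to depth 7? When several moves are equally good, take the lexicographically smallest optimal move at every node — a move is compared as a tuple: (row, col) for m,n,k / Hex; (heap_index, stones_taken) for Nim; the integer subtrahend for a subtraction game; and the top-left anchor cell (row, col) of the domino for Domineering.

PV length from [.../..#/###/...]: 3 plies

ply 1, V at .../..#/###/... | V00=-1→#../#.#/###/...; V01=+1→.#./.##/###/...*
ply 2, H at .#./.##/###/... | H30=-1→.#./.##/###/##.*; H31=-1→.#./.##/###/.##
ply 3, V at .#./.##/###/##. | V00=+1→##./###/###/##.*
ply 4: ##./###/###/##. is terminal -1 (H); from .../..#/###/... depth 7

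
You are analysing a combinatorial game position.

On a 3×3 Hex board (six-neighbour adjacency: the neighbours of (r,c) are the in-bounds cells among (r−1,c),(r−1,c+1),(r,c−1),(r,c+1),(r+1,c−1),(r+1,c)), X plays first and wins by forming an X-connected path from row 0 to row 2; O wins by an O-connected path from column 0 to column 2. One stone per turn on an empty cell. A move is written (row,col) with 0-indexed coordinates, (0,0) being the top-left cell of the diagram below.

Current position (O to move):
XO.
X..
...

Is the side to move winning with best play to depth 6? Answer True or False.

ply 1, O at XO./X../... | (0,2)=-1→XOO/X../...*; (1,1)=-1→XO./XO./...; (1,2)=-1→XO./X.O/...; (2,0)=-1→XO./X../O..; (2,1)=-1→XO./X../.O.; (2,2)=-1→XO./X../..O
ply 2, X at XOO/X../... | (1,1)=+1→XOO/XX./...*; (1,2)=+1→XOO/X.X/...; (2,0)=+1→XOO/X../X..; (2,1)=+1→XOO/X../.X.; (2,2)=+1→XOO/X../..X
ply 3, O at XOO/XX./... | (1,2)=-1→XOO/XXO/...*; (2,0)=-1→XOO/XX./O..; (2,1)=-1→XOO/XX./.O.; (2,2)=-1→XOO/XX./..O
ply 4, X at XOO/XXO/... | (2,0)=+1→XOO/XXO/X..*; (2,1)=+1→XOO/XXO/.X.; (2,2)=+1→XOO/XXO/..X
ply 5: XOO/XXO/X.. is terminal -1 (O); from XO./X../... depth 6

O winning at [XO./X../...]: False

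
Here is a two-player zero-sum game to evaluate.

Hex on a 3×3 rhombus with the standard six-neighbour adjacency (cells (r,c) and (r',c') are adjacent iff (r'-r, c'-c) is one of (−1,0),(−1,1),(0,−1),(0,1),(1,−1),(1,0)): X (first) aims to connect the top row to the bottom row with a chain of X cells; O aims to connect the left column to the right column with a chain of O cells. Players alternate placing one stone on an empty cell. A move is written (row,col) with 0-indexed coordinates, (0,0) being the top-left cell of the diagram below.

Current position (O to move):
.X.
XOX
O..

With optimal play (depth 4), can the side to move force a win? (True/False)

O winning at [.X./XOX/O..]: True

[.X./XOX/O..] O move#1: (0,0):-1/OX./XOX/O.., (0,2):+1/.XO/XOX/O..*, (2,1):+1/.X./XOX/OO., (2,2):+1/.X./XOX/O.O
[.XO/XOX/O..] end (terminal -1, X#2); searched .X./XOX/O.. to 4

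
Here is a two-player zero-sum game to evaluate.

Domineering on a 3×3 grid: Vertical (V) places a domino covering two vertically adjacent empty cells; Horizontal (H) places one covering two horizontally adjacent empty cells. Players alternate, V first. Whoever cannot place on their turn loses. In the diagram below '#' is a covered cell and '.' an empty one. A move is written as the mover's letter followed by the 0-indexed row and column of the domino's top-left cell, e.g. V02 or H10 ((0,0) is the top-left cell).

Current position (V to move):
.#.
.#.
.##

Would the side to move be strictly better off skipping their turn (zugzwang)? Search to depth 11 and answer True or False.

ply 1, V at .#./.#./.## | V00=+1→##./##./.##*; V02=+1→.##/.##/.##; V10=+1→.#./##./###
ply 2: ##./##./.## is terminal -1 (H); from .#./.#./.## depth 11
if V skipped the turn, H would face:
~ ply 1: .#./.#./.## is terminal -1 (H); from .#./.#./.## depth 11
compare (V): move=+1 vs pass=+1

zugzwang(.#./.#./.##, V) = False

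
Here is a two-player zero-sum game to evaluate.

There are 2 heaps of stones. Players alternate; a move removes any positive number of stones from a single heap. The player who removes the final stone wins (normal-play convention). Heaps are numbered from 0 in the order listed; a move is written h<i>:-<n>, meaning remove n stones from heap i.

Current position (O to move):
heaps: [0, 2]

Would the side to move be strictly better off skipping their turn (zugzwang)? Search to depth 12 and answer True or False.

zugzwang((0,2), O) = False

p1 O@[(0,2)]: h1:-1[(0,1)]-1 h1:-2[(0,0)]+1*
p2 X@[(0,0)] terminal -1; root [(0,2)] d12
suppose O passes — search the same position with X to move:
pass> p1 X@[(0,2)]: h1:-1[(0,1)]-1 h1:-2[(0,0)]+1*
pass> p2 O@[(0,0)] terminal -1; root [(0,2)] d12
for O: play +1, pass -1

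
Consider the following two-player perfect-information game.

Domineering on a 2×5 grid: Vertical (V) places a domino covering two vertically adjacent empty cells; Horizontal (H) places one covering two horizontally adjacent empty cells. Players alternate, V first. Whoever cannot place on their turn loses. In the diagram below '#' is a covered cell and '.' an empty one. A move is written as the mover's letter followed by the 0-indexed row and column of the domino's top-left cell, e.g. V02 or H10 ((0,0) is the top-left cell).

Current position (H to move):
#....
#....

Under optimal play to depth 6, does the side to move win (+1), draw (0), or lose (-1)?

p1 H@[#..../#....]: H01[###../#....]-1 H02[#.##./#....]+1* H03[#..##/#....]-1 H11[#..../###..]-1 H12[#..../#.##.]+1 H13[#..../#..##]-1
p2 V@[#.##./#....]: V01[####./##...]-1* V04[#.###/#...#]-1
p3 H@[####./##...]: H12[####./####.]-1 H13[####./##.##]+1*
p4 V@[####./##.##] terminal -1; root [#..../#....] d6

value(#..../#...., H) = +1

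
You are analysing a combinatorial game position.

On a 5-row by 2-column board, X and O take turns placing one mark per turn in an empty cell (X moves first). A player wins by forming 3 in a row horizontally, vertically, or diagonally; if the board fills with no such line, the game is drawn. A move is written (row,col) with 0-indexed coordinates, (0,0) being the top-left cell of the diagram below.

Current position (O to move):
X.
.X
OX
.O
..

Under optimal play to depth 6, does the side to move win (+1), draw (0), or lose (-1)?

p1 O@[X./.X/OX/.O/..]: (0,1)[XO/.X/OX/.O/..]+0* (1,0)[X./OX/OX/.O/..]-1 (3,0)[X./.X/OX/OO/..]-1 (4,0)[X./.X/OX/.O/O.]-1 (4,1)[X./.X/OX/.O/.O]-1
p2 X@[XO/.X/OX/.O/..]: (1,0)[XO/XX/OX/.O/..]+0* (3,0)[XO/.X/OX/XO/..]+0 (4,0)[XO/.X/OX/.O/X.]+0 (4,1)[XO/.X/OX/.O/.X]-1
p3 O@[XO/XX/OX/.O/..]: (3,0)[XO/XX/OX/OO/..]+0* (4,0)[XO/XX/OX/.O/O.]+0 (4,1)[XO/XX/OX/.O/.O]+0
p4 X@[XO/XX/OX/OO/..]: (4,0)[XO/XX/OX/OO/X.]+0* (4,1)[XO/XX/OX/OO/.X]-1
p5 O@[XO/XX/OX/OO/X.]: (4,1)[XO/XX/OX/OO/XO]+0*
p6 X@[XO/XX/OX/OO/XO] terminal +0; root [X./.X/OX/.O/..] d6

value(X./.X/OX/.O/.., O) = 0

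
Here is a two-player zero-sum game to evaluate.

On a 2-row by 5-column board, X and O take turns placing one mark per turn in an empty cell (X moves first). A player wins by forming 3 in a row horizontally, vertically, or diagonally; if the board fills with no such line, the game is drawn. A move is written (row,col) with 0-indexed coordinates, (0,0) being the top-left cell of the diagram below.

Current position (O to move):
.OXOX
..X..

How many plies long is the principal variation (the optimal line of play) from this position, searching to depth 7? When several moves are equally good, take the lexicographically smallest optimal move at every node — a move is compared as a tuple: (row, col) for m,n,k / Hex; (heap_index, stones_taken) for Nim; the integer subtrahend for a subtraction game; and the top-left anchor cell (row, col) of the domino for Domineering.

[.OXOX/..X..] O move#1: (0,0):-1/OOXOX/..X.., (1,0):-1/.OXOX/O.X.., (1,1):+0/.OXOX/.OX..*, (1,3):+0/.OXOX/..XO., (1,4):-1/.OXOX/..X.O
[.OXOX/.OX..] X move#2: (0,0):+0/XOXOX/.OX..*, (1,0):+0/.OXOX/XOX.., (1,3):+0/.OXOX/.OXX., (1,4):+0/.OXOX/.OX.X
[XOXOX/.OX..] O move#3: (1,0):+0/XOXOX/OOX..*, (1,3):+0/XOXOX/.OXO., (1,4):+0/XOXOX/.OX.O
[XOXOX/OOX..] X move#4: (1,3):+0/XOXOX/OOXX.*, (1,4):+0/XOXOX/OOX.X
[XOXOX/OOXX.] O move#5: (1,4):+0/XOXOX/OOXXO*
[XOXOX/OOXXO] end (terminal +0, X#6); searched .OXOX/..X.. to 7

PV length from [.OXOX/..X..]: 5 plies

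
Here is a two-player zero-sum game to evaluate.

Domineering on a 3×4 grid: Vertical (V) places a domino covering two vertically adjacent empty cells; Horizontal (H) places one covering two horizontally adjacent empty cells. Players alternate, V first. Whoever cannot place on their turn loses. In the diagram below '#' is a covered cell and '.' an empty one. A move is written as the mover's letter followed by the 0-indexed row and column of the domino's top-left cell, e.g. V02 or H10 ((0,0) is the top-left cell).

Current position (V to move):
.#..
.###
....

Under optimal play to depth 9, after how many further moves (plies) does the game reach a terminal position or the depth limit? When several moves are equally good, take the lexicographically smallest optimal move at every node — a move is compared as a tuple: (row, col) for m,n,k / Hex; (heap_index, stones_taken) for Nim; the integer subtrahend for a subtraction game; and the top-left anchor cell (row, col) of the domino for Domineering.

PV length from [.#../.###/....]: 2 plies

p1 V@[.#../.###/....]: V00[##../####/....]-1* V10[.#../####/#...]-1
p2 H@[##../####/....]: H02[####/####/....]+1* H20[##../####/##..]+1 H21[##../####/.##.]+1 H22[##../####/..##]+1
p3 V@[####/####/....] terminal -1; root [.#../.###/....] d9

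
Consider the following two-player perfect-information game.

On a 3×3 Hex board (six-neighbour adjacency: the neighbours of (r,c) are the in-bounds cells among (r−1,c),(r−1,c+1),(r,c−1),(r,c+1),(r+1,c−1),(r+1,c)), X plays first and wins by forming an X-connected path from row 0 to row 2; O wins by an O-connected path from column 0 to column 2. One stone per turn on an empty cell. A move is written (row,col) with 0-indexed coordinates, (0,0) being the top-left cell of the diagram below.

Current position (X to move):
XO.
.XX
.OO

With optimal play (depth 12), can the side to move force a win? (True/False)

X winning at [XO./.XX/.OO]: True

p1 X@[XO./.XX/.OO]: (0,2)[XOX/.XX/.OO]-1 (1,0)[XO./XXX/.OO]-1 (2,0)[XO./.XX/XOO]+1*
p2 O@[XO./.XX/XOO]: (0,2)[XOO/.XX/XOO]-1* (1,0)[XO./OXX/XOO]-1
p3 X@[XOO/.XX/XOO]: (1,0)[XOO/XXX/XOO]+1*
p4 O@[XOO/XXX/XOO] terminal -1; root [XO./.XX/.OO] d12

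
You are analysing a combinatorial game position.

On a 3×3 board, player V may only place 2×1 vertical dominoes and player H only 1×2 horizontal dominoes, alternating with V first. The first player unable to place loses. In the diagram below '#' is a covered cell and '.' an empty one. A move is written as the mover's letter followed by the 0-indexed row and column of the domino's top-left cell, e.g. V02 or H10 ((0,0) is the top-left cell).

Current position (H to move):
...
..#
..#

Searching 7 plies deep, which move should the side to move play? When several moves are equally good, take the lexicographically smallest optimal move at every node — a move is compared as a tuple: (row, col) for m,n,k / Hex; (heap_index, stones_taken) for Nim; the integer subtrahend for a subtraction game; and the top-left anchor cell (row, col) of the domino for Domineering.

H's best at [.../..#/..#]: H10

ply 1, H at .../..#/..# | H00=-1→##./..#/..#; H01=-1→.##/..#/..#; H10=+1→.../###/..#*; H20=-1→.../..#/###
ply 2: .../###/..# is terminal -1 (V); from .../..#/..# depth 7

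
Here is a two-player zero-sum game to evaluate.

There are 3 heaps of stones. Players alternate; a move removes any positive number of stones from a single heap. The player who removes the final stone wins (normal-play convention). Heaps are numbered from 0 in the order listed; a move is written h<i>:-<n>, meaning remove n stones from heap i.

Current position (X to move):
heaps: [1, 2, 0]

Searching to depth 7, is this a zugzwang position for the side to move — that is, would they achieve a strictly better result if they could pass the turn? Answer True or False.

zugzwang((1,2,0), X) = False

ply 1, X at (1,2,0) | h0:-1=-1→(0,2,0); h1:-1=+1→(1,1,0)*; h1:-2=-1→(1,0,0)
ply 2, O at (1,1,0) | h0:-1=-1→(0,1,0)*; h1:-1=-1→(1,0,0)
ply 3, X at (0,1,0) | h1:-1=+1→(0,0,0)*
ply 4: (0,0,0) is terminal -1 (O); from (1,2,0) depth 7
pass branch (O moves first from the same position):
  | ply 1, O at (1,2,0) | h0:-1=-1→(0,2,0); h1:-1=+1→(1,1,0)*; h1:-2=-1→(1,0,0)
  | ply 2, X at (1,1,0) | h0:-1=-1→(0,1,0)*; h1:-1=-1→(1,0,0)
  | ply 3, O at (0,1,0) | h1:-1=+1→(0,0,0)*
  | ply 4: (0,0,0) is terminal -1 (X); from (1,2,0) depth 7
X moving scores +1; X passing scores -1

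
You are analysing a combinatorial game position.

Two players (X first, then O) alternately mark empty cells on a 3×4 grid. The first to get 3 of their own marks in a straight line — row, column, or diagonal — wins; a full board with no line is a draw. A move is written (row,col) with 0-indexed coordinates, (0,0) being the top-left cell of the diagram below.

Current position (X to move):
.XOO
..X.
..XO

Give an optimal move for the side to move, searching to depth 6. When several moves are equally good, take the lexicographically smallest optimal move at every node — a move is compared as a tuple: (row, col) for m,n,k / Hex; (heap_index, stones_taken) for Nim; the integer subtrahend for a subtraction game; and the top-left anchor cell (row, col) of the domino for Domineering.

X's best at [.XOO/..X./..XO]: (1,3)

p1 X@[.XOO/..X./..XO]: (0,0)[XXOO/..X./..XO]-1 (1,0)[.XOO/X.X./..XO]-1 (1,1)[.XOO/.XX./..XO]-1 (1,3)[.XOO/..XX/..XO]+0* (2,0)[.XOO/..X./X.XO]-1 (2,1)[.XOO/..X./.XXO]-1
p2 O@[.XOO/..XX/..XO]: (0,0)[OXOO/..XX/..XO]-1 (1,0)[.XOO/O.XX/..XO]-1 (1,1)[.XOO/.OXX/..XO]+0* (2,0)[.XOO/..XX/O.XO]-1 (2,1)[.XOO/..XX/.OXO]-1
p3 X@[.XOO/.OXX/..XO]: (0,0)[XXOO/.OXX/..XO]-1 (1,0)[.XOO/XOXX/..XO]-1 (2,0)[.XOO/.OXX/X.XO]+0* (2,1)[.XOO/.OXX/.XXO]-1
p4 O@[.XOO/.OXX/X.XO]: (0,0)[OXOO/.OXX/X.XO]-1 (1,0)[.XOO/OOXX/X.XO]-1 (2,1)[.XOO/.OXX/XOXO]+0*
p5 X@[.XOO/.OXX/XOXO]: (0,0)[XXOO/.OXX/XOXO]+0* (1,0)[.XOO/XOXX/XOXO]+0
p6 O@[XXOO/.OXX/XOXO]: (1,0)[XXOO/OOXX/XOXO]+0*
p7 X@[XXOO/OOXX/XOXO] terminal +0; root [.XOO/..X./..XO] d6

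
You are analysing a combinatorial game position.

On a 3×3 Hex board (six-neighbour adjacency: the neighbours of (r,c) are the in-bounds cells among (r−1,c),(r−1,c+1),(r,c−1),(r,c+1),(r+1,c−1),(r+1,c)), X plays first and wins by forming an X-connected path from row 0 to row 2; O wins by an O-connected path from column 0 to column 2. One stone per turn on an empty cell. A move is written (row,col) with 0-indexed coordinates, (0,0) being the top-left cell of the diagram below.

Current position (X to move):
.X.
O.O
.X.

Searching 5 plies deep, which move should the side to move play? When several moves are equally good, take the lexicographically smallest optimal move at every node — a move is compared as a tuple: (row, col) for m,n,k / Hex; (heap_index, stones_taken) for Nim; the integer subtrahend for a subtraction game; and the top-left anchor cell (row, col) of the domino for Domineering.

[.X./O.O/.X.] X move#1: (0,0):-1/XX./O.O/.X., (0,2):-1/.XX/O.O/.X., (1,1):+1/.X./OXO/.X.*, (2,0):-1/.X./O.O/XX., (2,2):-1/.X./O.O/.XX
[.X./OXO/.X.] end (terminal -1, O#2); searched .X./O.O/.X. to 5

X's best at [.X./O.O/.X.]: (1,1)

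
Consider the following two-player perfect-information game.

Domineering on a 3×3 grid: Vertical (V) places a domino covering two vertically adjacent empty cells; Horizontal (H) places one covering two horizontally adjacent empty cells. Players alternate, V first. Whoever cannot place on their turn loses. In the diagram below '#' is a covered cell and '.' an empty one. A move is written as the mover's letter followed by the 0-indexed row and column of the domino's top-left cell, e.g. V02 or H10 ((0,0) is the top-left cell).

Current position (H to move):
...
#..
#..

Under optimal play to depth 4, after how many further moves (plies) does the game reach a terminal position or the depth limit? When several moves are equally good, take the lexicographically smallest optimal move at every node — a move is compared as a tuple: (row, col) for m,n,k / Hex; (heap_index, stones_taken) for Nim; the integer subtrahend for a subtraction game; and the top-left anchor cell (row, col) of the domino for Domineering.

PV length from [.../#../#..]: 1 ply

p1 H@[.../#../#..]: H00[##./#../#..]-1 H01[.##/#../#..]-1 H11[.../###/#..]+1* H21[.../#../###]-1
p2 V@[.../###/#..] terminal -1; root [.../#../#..] d4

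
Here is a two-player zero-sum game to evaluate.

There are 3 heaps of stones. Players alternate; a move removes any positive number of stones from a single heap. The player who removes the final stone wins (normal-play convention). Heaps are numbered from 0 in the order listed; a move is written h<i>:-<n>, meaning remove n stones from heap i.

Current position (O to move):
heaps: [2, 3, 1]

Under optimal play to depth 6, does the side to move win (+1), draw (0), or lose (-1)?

ply 1, O at (2,3,1) | h0:-1=-1→(1,3,1)*; h0:-2=-1→(0,3,1); h1:-1=-1→(2,2,1); h1:-2=-1→(2,1,1); h1:-3=-1→(2,0,1); h2:-1=-1→(2,3,0)
ply 2, X at (1,3,1) | h0:-1=-1→(0,3,1); h1:-1=-1→(1,2,1); h1:-2=-1→(1,1,1); h1:-3=+1→(1,0,1)*; h2:-1=-1→(1,3,0)
ply 3, O at (1,0,1) | h0:-1=-1→(0,0,1)*; h2:-1=-1→(1,0,0)
ply 4, X at (0,0,1) | h2:-1=+1→(0,0,0)*
ply 5: (0,0,0) is terminal -1 (O); from (2,3,1) depth 6

value((2,3,1), O) = -1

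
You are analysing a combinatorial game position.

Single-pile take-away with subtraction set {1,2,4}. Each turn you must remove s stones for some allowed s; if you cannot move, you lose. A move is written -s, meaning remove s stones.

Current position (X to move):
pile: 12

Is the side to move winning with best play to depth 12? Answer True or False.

X winning at [12]: False

[12] X move#1: -1:-1/11*, -2:-1/10, -4:-1/8
[11] O move#2: -1:-1/10, -2:+1/9*, -4:-1/7
[9] X move#3: -1:-1/8*, -2:-1/7, -4:-1/5
[8] O move#4: -1:-1/7, -2:+1/6*, -4:-1/4
[6] X move#5: -1:-1/5*, -2:-1/4, -4:-1/2
[5] O move#6: -1:-1/4, -2:+1/3*, -4:-1/1
[3] X move#7: -1:-1/2*, -2:-1/1
[2] O move#8: -1:-1/1, -2:+1/0*
[0] end (terminal -1, X#9); searched 12 to 12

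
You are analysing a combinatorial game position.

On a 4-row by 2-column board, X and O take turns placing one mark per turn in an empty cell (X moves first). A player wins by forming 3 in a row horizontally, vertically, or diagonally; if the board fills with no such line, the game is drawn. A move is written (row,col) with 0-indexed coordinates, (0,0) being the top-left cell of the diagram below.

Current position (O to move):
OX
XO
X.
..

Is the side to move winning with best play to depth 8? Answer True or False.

O winning at [OX/XO/X./..]: False

p1 O@[OX/XO/X./..]: (2,1)[OX/XO/XO/..]-1 (3,0)[OX/XO/X./O.]+0* (3,1)[OX/XO/X./.O]-1
p2 X@[OX/XO/X./O.]: (2,1)[OX/XO/XX/O.]+0* (3,1)[OX/XO/X./OX]+0
p3 O@[OX/XO/XX/O.]: (3,1)[OX/XO/XX/OO]+0*
p4 X@[OX/XO/XX/OO] terminal +0; root [OX/XO/X./..] d8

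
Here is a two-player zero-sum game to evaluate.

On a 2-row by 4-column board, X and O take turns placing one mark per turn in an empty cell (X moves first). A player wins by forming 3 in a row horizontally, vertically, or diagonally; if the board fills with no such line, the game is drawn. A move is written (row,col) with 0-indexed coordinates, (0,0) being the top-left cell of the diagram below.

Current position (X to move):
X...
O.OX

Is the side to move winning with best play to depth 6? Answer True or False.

[X.../O.OX] X move#1: (0,1):-1/XX../O.OX, (0,2):-1/X.X./O.OX, (0,3):-1/X..X/O.OX, (1,1):+0/X.../OXOX*
[X.../OXOX] O move#2: (0,1):+0/XO../OXOX*, (0,2):+0/X.O./OXOX, (0,3):+0/X..O/OXOX
[XO../OXOX] X move#3: (0,2):+0/XOX./OXOX*, (0,3):+0/XO.X/OXOX
[XOX./OXOX] O move#4: (0,3):+0/XOXO/OXOX*
[XOXO/OXOX] end (terminal +0, X#5); searched X.../O.OX to 6

X winning at [X.../O.OX]: False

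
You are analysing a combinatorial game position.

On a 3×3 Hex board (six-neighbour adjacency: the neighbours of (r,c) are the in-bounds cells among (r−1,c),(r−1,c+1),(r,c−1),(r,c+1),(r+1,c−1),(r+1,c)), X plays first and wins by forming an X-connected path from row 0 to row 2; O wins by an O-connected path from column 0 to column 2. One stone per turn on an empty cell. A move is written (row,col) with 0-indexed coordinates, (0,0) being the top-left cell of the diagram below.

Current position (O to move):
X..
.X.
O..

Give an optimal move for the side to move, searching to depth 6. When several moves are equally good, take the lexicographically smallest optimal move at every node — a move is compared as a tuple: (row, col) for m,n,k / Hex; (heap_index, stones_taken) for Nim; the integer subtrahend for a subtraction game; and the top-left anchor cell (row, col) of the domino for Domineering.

ply 1, O at X../.X./O.. | (0,1)=-1→XO./.X./O..; (0,2)=-1→X.O/.X./O..; (1,0)=-1→X../OX./O..; (1,2)=-1→X../.XO/O..; (2,1)=+1→X../.X./OO.*; (2,2)=-1→X../.X./O.O
ply 2, X at X../.X./OO. | (0,1)=-1→XX./.X./OO.*; (0,2)=-1→X.X/.X./OO.; (1,0)=-1→X../XX./OO.; (1,2)=-1→X../.XX/OO.; (2,2)=-1→X../.X./OOX
ply 3, O at XX./.X./OO. | (0,2)=+1→XXO/.X./OO.*; (1,0)=+1→XX./OX./OO.; (1,2)=+1→XX./.XO/OO.; (2,2)=+1→XX./.X./OOO
ply 4, X at XXO/.X./OO. | (1,0)=-1→XXO/XX./OO.*; (1,2)=-1→XXO/.XX/OO.; (2,2)=-1→XXO/.X./OOX
ply 5, O at XXO/XX./OO. | (1,2)=+1→XXO/XXO/OO.*; (2,2)=+1→XXO/XX./OOO
ply 6: XXO/XXO/OO. is terminal -1 (X); from X../.X./O.. depth 6

O's best at [X../.X./O..]: (2,1)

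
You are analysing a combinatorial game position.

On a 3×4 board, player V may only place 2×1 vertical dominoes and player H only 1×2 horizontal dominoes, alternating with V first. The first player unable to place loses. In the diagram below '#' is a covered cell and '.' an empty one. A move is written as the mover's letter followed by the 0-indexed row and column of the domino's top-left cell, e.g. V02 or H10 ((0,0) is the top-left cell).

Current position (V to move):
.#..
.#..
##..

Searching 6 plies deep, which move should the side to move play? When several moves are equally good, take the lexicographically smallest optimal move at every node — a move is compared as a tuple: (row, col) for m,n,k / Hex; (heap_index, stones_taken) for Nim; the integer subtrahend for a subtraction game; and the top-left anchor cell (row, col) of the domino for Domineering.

V's best at [.#../.#../##..]: V02

ply 1, V at .#../.#../##.. | V00=-1→##../##../##..; V02=+1→.##./.##./##..*; V03=+1→.#.#/.#.#/##..; V12=+1→.#../.##./###.; V13=+1→.#../.#.#/##.#
ply 2, H at .##./.##./##.. | H22=-1→.##./.##./####*
ply 3, V at .##./.##./#### | V00=+1→###./###./####*; V03=+1→.###/.###/####
ply 4: ###./###./#### is terminal -1 (H); from .#../.#../##.. depth 6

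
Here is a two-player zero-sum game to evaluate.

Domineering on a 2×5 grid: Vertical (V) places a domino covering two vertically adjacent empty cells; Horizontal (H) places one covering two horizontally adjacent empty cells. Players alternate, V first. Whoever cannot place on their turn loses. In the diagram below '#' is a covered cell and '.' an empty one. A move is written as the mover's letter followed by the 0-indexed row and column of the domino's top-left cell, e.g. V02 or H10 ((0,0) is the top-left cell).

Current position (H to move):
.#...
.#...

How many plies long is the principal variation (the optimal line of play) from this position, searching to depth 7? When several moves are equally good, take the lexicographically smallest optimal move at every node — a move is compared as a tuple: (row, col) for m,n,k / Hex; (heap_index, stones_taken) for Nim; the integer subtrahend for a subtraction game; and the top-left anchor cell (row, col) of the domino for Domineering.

PV length from [.#.../.#...]: 4 plies

ply 1, H at .#.../.#... | H02=-1→.###./.#...*; H03=-1→.#.##/.#...; H12=-1→.#.../.###.; H13=-1→.#.../.#.##
ply 2, V at .###./.#... | V00=-1→####./##...; V04=+1→.####/.#..#*
ply 3, H at .####/.#..# | H12=-1→.####/.####*
ply 4, V at .####/.#### | V00=+1→#####/#####*
ply 5: #####/##### is terminal -1 (H); from .#.../.#... depth 7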